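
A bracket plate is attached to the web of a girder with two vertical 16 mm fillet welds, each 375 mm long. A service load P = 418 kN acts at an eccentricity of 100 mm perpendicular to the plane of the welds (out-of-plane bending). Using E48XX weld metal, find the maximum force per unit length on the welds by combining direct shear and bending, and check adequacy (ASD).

f_max ≈ 1050 N/mm; adequate

E48XX → F_EXX = 480 MPa.
L_w = 2 × 375 = 750 mm; section modulus (unit throat) S = 2 × L²/6 = 46880 mm².
Direct shear f_v = P/L_w = 418×10³/750 = 557.3 N/mm.
Moment M = P × e = 418×10³ × 100 = 41800000 N·mm; bending f_b = M/S = 891.7 N/mm.
f_max = √(f_v² + f_b²) = √(557.3² + 891.7²) = 1052 N/mm.
r_n/Ω = (1/2.0) × 0.6 × 480 × (0.707 × 16) = 1629 N/mm → adequate.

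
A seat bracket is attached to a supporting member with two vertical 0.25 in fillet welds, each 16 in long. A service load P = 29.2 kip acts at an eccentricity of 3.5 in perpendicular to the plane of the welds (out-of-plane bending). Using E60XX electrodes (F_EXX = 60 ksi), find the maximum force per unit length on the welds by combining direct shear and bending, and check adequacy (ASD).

f_max ≈ 1.51 kip/in; adequate

L_w = 2 × 16 = 32 in; section modulus (unit throat) S = 2 × L²/6 = 85.33 in².
Direct shear f_v = P/L_w = 29.2/32 = 0.9125 kip/in.
Moment M = P × e = 29.2 × 3.5 = 102.2 kip·in; bending f_b = M/S = 1.198 kip/in.
f_max = √(f_v² + f_b²) = √(0.9125² + 1.198²) = 1.506 kip/in.
r_n/Ω = (1/2.0) × 0.6 × 60 × (0.707 × 0.25) = 3.181 kip/in → adequate.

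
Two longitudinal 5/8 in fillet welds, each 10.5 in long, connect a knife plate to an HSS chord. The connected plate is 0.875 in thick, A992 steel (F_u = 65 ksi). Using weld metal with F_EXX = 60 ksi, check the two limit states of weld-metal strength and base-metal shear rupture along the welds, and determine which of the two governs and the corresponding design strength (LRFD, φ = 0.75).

t_e = 0.707 × 0.625 = 0.4419 in; L = 21 in.
Weld metal: φR_n = 0.75 × 0.6 × 60 × 0.4419 × 21 = 250.5 kip.
Base metal (shear rupture): φR_n = 0.75 × 0.6 × 65 × 0.875 × 21 = 537.5 kip.
Governing: weld metal.

φR_n ≈ 251 kip (weld metal governs)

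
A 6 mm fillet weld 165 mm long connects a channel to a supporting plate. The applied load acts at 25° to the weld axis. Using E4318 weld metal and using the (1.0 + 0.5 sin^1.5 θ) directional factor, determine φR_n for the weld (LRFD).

E43XX → F_EXX = 430 MPa.
t_e = 0.707 × 6 = 4.242 mm; A_we = 4.242 × 165 = 699.9 mm².
Directional factor: 1.0 + 0.5 sin^1.5(25°) = 1.137.
F_nw = 0.6 × 430 × 1.137 = 293.4 MPa.
φR_n = 0.75 × 293.4 × 699.9 × 10⁻³ = 154 kN.

φR_n ≈ 154 kN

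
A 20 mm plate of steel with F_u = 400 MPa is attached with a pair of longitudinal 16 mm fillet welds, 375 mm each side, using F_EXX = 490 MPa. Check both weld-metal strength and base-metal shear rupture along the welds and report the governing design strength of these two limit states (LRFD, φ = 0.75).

t_e = 0.707 × 16 = 11.31 mm; L = 750 mm.
Weld metal: φR_n = 0.75 × 0.6 × 490 × 11.31 × 750 × 10⁻³ = 1871 kN.
Base metal (shear rupture): φR_n = 0.75 × 0.6 × 400 × 20 × 750 × 10⁻³ = 2700 kN.
Governing: weld metal.

φR_n ≈ 1870 kN (weld metal governs)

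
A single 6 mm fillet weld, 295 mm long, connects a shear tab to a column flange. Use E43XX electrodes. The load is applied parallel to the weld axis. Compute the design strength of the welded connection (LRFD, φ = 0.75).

E43XX → F_EXX = 430 MPa.
Effective throat t_e = 0.707 × 6 = 4.242 mm.
Total length L = 295 mm; A_we = 4.242 × 295 = 1251 mm².
F_nw = 0.6 F_EXX = 0.6 × 430 = 258 MPa.
φR_n = 0.75 × 258 × 1251 × 10⁻³ = 242.1 kN.

φR_n ≈ 242 kN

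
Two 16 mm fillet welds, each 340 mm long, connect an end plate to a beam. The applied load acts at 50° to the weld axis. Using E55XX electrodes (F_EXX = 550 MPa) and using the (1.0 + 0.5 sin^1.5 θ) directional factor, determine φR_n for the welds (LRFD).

t_e = 0.707 × 16 = 11.31 mm; A_we = 11.31 × 680 = 7692 mm².
Directional factor: 1.0 + 0.5 sin^1.5(50°) = 1.335.
F_nw = 0.6 × 550 × 1.335 = 440.6 MPa.
φR_n = 0.75 × 440.6 × 7692 × 10⁻³ = 2542 kN.

φR_n ≈ 2540 kN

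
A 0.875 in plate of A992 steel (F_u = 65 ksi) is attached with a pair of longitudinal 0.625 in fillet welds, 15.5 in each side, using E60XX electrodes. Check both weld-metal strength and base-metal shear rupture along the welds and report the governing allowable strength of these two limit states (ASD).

R_n/Ω ≈ 247 kip (weld metal governs)

E60XX → F_EXX = 60 ksi.
t_e = 0.707 × 0.625 = 0.4419 in; L = 31 in.
Weld metal: R_n/Ω = (1/2.0) × 0.6 × 60 × 0.4419 × 31 = 246.6 kip.
Base metal (shear rupture): R_n/Ω = (1/2.0) × 0.6 × 65 × 0.875 × 31 = 528.9 kip.
Governing: weld metal.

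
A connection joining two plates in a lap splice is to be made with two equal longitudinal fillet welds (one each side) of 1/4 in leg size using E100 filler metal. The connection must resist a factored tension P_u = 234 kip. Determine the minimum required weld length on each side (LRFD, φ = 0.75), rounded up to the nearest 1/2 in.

E100XX → F_EXX = 100 ksi.
Throat t_e = 0.707 × 0.25 = 0.1767 in.
φr_n = 0.75 × 0.6 × 100 × 0.1767 = 7.954 kip/in.
L_req = P_u / φr_n = 234 / 7.954 = 29.42 in total.
Per side: 29.42 / 2 = 14.71 in.
Round up → use L = 15 in on each side.

L = 15 in on each side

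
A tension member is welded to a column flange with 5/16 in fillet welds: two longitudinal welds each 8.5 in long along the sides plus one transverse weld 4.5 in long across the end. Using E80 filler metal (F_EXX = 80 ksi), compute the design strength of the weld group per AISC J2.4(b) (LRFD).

φR_n ≈ 171 kips

t_e = 0.707 × 0.3125 = 0.2209 in.
R_nwl = 0.6 × 80 × 0.2209 × 17 = 180.3 kips (longitudinal, 2 welds).
R_nwt = 0.6 × 80 × 0.2209 × 4.5 = 47.72 kips (transverse, base value).
(i) R_nwl + R_nwt = 228 kips; (ii) 0.85 R_nwl + 1.5 R_nwt = 224.8 kips.
R_n = max = 228 kips [governs: (i)]; φR_n = 171 kips.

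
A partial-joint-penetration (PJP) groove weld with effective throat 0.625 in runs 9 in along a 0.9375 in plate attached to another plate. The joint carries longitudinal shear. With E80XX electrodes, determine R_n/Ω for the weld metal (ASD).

R_n/Ω ≈ 135 kip

E80XX → F_EXX = 80 ksi.
Effective throat (given) t_e = 0.625 in.
A_we = 0.625 × 9 = 5.625 in².
F_nw = 0.6 F_EXX = 48 ksi.
R_n/Ω = (48 × 5.625) / 2.0 = 135 kip.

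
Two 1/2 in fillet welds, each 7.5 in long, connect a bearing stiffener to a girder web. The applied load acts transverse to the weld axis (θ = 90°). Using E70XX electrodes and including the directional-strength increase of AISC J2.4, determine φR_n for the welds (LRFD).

φR_n ≈ 251 kips

E70XX → F_EXX = 70 ksi.
t_e = 0.707 × 0.5 = 0.3535 in; A_we = 0.3535 × 15 = 5.302 in².
Directional factor: 1.0 + 0.5 sin^1.5(90°) = 1.5.
F_nw = 0.6 × 70 × 1.5 = 63 ksi.
φR_n = 0.75 × 63 × 5.302 = 250.5 kips.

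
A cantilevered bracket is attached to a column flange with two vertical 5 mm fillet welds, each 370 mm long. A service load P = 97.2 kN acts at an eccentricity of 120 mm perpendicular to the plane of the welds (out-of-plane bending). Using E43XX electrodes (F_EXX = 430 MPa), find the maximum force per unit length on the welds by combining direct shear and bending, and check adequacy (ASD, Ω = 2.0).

f_max ≈ 287 N/mm; adequate

L_w = 2 × 370 = 740 mm; section modulus (unit throat) S = 2 × L²/6 = 45630 mm².
Direct shear f_v = P/L_w = 97.2×10³/740 = 131.4 N/mm.
Moment M = P × e = 97.2×10³ × 120 = 11664000 N·mm; bending f_b = M/S = 255.6 N/mm.
f_max = √(f_v² + f_b²) = √(131.4² + 255.6²) = 287.4 N/mm.
r_n/Ω = (1/2.0) × 0.6 × 430 × (0.707 × 5) = 456 N/mm → adequate.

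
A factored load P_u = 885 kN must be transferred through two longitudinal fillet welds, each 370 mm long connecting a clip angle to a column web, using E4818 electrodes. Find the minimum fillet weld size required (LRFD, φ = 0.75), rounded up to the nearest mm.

E48XX → F_EXX = 480 MPa.
Total weld length L = 740 mm.
Required throat t_e = P_u / (φ × 0.6 F_EXX × L) = 885 / (0.75 × 0.6 × 480 × 740 × 10⁻³) = 5.537 mm.
Required leg w = t_e / 0.707 = 7.831 mm → use 8 mm.

w = 8 mm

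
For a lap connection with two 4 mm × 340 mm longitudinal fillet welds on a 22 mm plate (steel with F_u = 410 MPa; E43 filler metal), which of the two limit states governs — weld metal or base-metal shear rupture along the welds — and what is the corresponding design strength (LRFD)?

E43XX → F_EXX = 430 MPa.
t_e = 0.707 × 4 = 2.828 mm; L = 680 mm.
Weld metal: φR_n = 0.75 × 0.6 × 430 × 2.828 × 680 × 10⁻³ = 372.1 kN.
Base metal (shear rupture): φR_n = 0.75 × 0.6 × 410 × 22 × 680 × 10⁻³ = 2760 kN.
Governing: weld metal.

φR_n ≈ 372 kN (weld metal governs)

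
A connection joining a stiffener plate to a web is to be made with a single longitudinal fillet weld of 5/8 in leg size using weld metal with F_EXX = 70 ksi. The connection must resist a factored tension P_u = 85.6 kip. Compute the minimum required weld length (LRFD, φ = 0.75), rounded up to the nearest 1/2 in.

Throat t_e = 0.707 × 0.625 = 0.4419 in.
φr_n = 0.75 × 0.6 × 70 × 0.4419 = 13.92 kip/in.
L_req = P_u / φr_n = 85.6 / 13.92 = 6.15 in total.
Round up → use L = 6.5 in.

L = 6.5 in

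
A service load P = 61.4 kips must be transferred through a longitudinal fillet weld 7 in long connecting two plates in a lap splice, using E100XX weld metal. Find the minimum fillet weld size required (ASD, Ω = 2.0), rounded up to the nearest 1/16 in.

w = 7/16 in

E100XX → F_EXX = 100 ksi.
Total weld length L = 7 in.
Required throat t_e = P × Ω / (0.6 F_EXX × L) = 61.4 × 2.0 / (0.6 × 100 × 7) = 0.2924 in.
Required leg w = t_e / 0.707 = 0.4136 in → use 7/16 in.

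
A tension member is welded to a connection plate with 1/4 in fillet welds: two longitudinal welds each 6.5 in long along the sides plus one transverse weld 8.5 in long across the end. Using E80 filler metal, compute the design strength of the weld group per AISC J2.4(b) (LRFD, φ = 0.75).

E80XX → F_EXX = 80 ksi.
t_e = 0.707 × 0.25 = 0.1767 in.
R_nwl = 0.6 × 80 × 0.1767 × 13 = 110.3 kips (longitudinal, 2 welds).
R_nwt = 0.6 × 80 × 0.1767 × 8.5 = 72.11 kips (transverse, base value).
(i) R_nwl + R_nwt = 182.4 kips; (ii) 0.85 R_nwl + 1.5 R_nwt = 201.9 kips.
R_n = max = 201.9 kips [governs: (ii)]; φR_n = 151.4 kips.

φR_n ≈ 151 kips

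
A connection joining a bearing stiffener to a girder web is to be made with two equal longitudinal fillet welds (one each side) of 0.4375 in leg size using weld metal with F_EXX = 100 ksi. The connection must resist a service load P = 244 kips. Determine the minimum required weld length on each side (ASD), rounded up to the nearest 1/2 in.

Throat t_e = 0.707 × 0.4375 = 0.3093 in.
r_n/Ω = (0.6 × 100 × 0.3093) / 2.0 = 9.279 kip/in.
L_req = P / (r_n/Ω) = 244 / 9.279 = 26.29 in total.
Per side: 26.29 / 2 = 13.15 in.
Round up → use L = 13.5 in on each side.

L = 13.5 in on each side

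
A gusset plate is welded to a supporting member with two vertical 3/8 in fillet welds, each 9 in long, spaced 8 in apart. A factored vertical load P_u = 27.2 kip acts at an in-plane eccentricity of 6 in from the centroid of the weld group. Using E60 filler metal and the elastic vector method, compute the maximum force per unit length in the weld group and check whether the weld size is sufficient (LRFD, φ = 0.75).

E60XX → F_EXX = 60 ksi.
Total weld length L_w = 18 in. Treat welds as unit-width lines.
Polar moment about centroid: J = 2[d³/12 + d(b/2)²] = 2[9³/12 + 9×4²] = 409.5 in³.
Direct shear f_v = P/L_w = 27.2 / 18 = 1.511 kip/in (vertical).
Torsion M = P·e = 27.2 × 6 = 163.2 kip·in.
Critical point at (x, y) = (4, 4.5) from centroid. f_tx = M·y/J = 1.793 kip/in; f_ty = M·x/J = 1.594 kip/in.
Resultant f_max = √[f_tx² + (f_v + f_ty)²] = √[1.793² + (1.511 + 1.594)²] = 3.586 kip/in.
Capacity per unit length: φr_n = 0.75 × 0.6 × 60 × (0.707 × 0.375) = 7.158 kip/in.
3.586 ≤ 7.158 → adequate.

f_max ≈ 3.59 kip/in; adequate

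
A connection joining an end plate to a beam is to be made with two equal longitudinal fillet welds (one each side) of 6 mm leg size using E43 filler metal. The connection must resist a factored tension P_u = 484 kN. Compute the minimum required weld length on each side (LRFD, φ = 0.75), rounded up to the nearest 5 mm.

L = 295 mm on each side

E43XX → F_EXX = 430 MPa.
Throat t_e = 0.707 × 6 = 4.242 mm.
φr_n = 0.75 × 0.6 × 430 × 4.242 × 10⁻³ = 0.8208 kN/mm.
L_req = P_u / φr_n = 484 / 0.8208 = 589.6 mm total.
Per side: 589.6 / 2 = 294.8 mm.
Round up → use L = 295 mm on each side.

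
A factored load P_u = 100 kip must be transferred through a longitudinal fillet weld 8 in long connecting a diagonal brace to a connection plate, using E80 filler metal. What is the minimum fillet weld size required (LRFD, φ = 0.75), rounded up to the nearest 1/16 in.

E80XX → F_EXX = 80 ksi.
Total weld length L = 8 in.
Required throat t_e = P_u / (φ × 0.6 F_EXX × L) = 100 / (0.75 × 0.6 × 80 × 8) = 0.3472 in.
Required leg w = t_e / 0.707 = 0.4911 in → use 1/2 in.

w = 1/2 in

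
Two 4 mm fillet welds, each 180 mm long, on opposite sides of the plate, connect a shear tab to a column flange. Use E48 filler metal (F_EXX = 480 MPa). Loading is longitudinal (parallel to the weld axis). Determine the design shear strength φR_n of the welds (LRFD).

φR_n ≈ 220 kN

Effective throat t_e = 0.707 × 4 = 2.828 mm.
Total length L = 360 mm; A_we = 2.828 × 360 = 1018 mm².
F_nw = 0.6 F_EXX = 0.6 × 480 = 288 MPa.
φR_n = 0.75 × 288 × 1018 × 10⁻³ = 219.9 kN.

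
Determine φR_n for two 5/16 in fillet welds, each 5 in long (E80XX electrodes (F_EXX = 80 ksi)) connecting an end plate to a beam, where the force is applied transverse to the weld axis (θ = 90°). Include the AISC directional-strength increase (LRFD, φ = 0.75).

φR_n ≈ 119 kip

t_e = 0.707 × 0.3125 = 0.2209 in; A_we = 0.2209 × 10 = 2.209 in².
Directional factor: 1.0 + 0.5 sin^1.5(90°) = 1.5.
F_nw = 0.6 × 80 × 1.5 = 72 ksi.
φR_n = 0.75 × 72 × 2.209 = 119.3 kip.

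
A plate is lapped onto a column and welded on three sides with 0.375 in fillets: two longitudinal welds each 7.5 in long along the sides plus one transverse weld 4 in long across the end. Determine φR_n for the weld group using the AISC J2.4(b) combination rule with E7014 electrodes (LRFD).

E70XX → F_EXX = 70 ksi.
t_e = 0.707 × 0.375 = 0.2651 in.
R_nwl = 0.6 × 70 × 0.2651 × 15 = 167 kip (longitudinal, 2 welds).
R_nwt = 0.6 × 70 × 0.2651 × 4 = 44.54 kip (transverse, base value).
(i) R_nwl + R_nwt = 211.6 kip; (ii) 0.85 R_nwl + 1.5 R_nwt = 208.8 kip.
R_n = max = 211.6 kip [governs: (i)]; φR_n = 158.7 kip.

φR_n ≈ 159 kip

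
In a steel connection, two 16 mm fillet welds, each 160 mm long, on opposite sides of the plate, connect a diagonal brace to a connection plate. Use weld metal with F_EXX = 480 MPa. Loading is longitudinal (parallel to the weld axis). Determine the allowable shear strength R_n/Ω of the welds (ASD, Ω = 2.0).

R_n/Ω ≈ 521 kN

Effective throat t_e = 0.707 × 16 = 11.31 mm.
Total length L = 320 mm; A_we = 11.31 × 320 = 3620 mm².
F_nw = 0.6 F_EXX = 0.6 × 480 = 288 MPa.
R_n = 288 × 3620 × 10⁻³ = 1043 kN; R_n/Ω = 1043/2.0 = 521.3 kN.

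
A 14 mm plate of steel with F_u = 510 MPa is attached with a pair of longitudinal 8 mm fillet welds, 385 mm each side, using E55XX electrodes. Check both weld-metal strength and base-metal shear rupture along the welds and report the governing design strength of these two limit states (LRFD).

E55XX → F_EXX = 550 MPa.
t_e = 0.707 × 8 = 5.656 mm; L = 770 mm.
Weld metal: φR_n = 0.75 × 0.6 × 550 × 5.656 × 770 × 10⁻³ = 1078 kN.
Base metal (shear rupture): φR_n = 0.75 × 0.6 × 510 × 14 × 770 × 10⁻³ = 2474 kN.
Governing: weld metal.

φR_n ≈ 1080 kN (weld metal governs)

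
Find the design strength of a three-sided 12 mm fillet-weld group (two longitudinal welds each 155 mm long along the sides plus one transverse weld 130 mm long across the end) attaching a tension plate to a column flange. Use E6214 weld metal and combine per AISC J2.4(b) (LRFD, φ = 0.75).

E62XX → F_EXX = 620 MPa.
t_e = 0.707 × 12 = 8.484 mm.
R_nwl = 0.6 × 620 × 8.484 × 310 × 10⁻³ = 978.4 kN (longitudinal, 2 welds).
R_nwt = 0.6 × 620 × 8.484 × 130 × 10⁻³ = 410.3 kN (transverse, base value).
(i) R_nwl + R_nwt = 1389 kN; (ii) 0.85 R_nwl + 1.5 R_nwt = 1447 kN.
R_n = max = 1447 kN [governs: (ii)]; φR_n = 1085 kN.

φR_n ≈ 1090 kN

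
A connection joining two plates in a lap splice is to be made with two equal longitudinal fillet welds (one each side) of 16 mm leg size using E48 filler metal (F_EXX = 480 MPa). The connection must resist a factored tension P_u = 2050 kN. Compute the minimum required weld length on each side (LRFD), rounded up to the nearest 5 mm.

Throat t_e = 0.707 × 16 = 11.31 mm.
φr_n = 0.75 × 0.6 × 480 × 11.31 × 10⁻³ = 2.443 kN/mm.
L_req = P_u / φr_n = 2050 / 2.443 = 839 mm total.
Per side: 839 / 2 = 419.5 mm.
Round up → use L = 420 mm on each side.

L = 420 mm on each side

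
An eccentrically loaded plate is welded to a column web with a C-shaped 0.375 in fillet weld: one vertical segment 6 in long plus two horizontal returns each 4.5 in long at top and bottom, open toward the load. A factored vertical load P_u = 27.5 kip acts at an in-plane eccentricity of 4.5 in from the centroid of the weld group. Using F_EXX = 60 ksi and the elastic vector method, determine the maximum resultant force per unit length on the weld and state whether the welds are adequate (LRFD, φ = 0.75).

f_max ≈ 5.54 kip/in; adequate

Total weld length L_w = 15 in. Treat welds as unit-width lines.
Centroid: x̄ = 2×4.5×2.25 / 15 = 1.35 in from the vertical weld.
Polar moment about centroid: J = I_x + I_y = [6³/12 + 2×4.5×3²] + [6×1.35² + 2(4.5³/12 + 4.5×0.9²)] = 132.4 in³.
Direct shear f_v = P/L_w = 27.5 / 15 = 1.833 kip/in (vertical).
Torsion M = P·e = 27.5 × 4.5 = 123.75 kip·in.
Critical point at (x, y) = (3.15, 3) from centroid. f_tx = M·y/J = 2.804 kip/in; f_ty = M·x/J = 2.944 kip/in.
Resultant f_max = √[f_tx² + (f_v + f_ty)²] = √[2.804² + (1.833 + 2.944)²] = 5.539 kip/in.
Capacity per unit length: φr_n = 0.75 × 0.6 × 60 × (0.707 × 0.375) = 7.158 kip/in.
5.539 ≤ 7.158 → adequate.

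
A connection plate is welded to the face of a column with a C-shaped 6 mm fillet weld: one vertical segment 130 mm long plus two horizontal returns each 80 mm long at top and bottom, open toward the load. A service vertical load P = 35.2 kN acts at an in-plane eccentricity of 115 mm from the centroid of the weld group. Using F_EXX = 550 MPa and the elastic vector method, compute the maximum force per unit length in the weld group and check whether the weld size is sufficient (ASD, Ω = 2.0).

f_max ≈ 423 N/mm; adequate

Total weld length L_w = 290 mm. Treat welds as unit-width lines.
Centroid: x̄ = 2×80×40 / 290 = 22.07 mm from the vertical weld.
Polar moment about centroid: J = I_x + I_y = [130³/12 + 2×80×65²] + [130×22.07² + 2(80³/12 + 80×17.93²)] = 1059000 mm³.
Direct shear f_v = P/L_w = 35.2×10³ / 290 = 121.4 N/mm (vertical).
Torsion M = P·e = 35.2×10³ × 115 = 4048000 N·mm.
Critical point at (x, y) = (57.93, 65) from centroid. f_tx = M·y/J = 248.4 N/mm; f_ty = M·x/J = 221.4 N/mm.
Resultant f_max = √[f_tx² + (f_v + f_ty)²] = √[248.4² + (121.4 + 221.4)²] = 423.3 N/mm.
Capacity per unit length: r_n/Ω = (1/2.0) × 0.6 × 550 × (0.707 × 6) = 699.9 N/mm.
423.3 ≤ 699.9 → adequate.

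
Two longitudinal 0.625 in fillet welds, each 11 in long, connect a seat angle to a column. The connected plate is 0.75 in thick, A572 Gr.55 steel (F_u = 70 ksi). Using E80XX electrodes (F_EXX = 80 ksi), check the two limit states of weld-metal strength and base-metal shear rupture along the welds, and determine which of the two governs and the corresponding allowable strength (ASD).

R_n/Ω ≈ 233 kips (weld metal governs)

t_e = 0.707 × 0.625 = 0.4419 in; L = 22 in.
Weld metal: R_n/Ω = (1/2.0) × 0.6 × 80 × 0.4419 × 22 = 233.3 kips.
Base metal (shear rupture): R_n/Ω = (1/2.0) × 0.6 × 70 × 0.75 × 22 = 346.5 kips.
Governing: weld metal.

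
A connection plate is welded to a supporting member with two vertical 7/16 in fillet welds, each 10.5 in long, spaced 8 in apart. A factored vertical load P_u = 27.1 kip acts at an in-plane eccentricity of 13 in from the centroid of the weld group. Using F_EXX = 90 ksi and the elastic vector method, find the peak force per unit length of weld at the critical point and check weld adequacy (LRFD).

f_max ≈ 5.28 kip/in; adequate

Total weld length L_w = 21 in. Treat welds as unit-width lines.
Polar moment about centroid: J = 2[d³/12 + d(b/2)²] = 2[10.5³/12 + 10.5×4²] = 528.9 in³.
Direct shear f_v = P/L_w = 27.1 / 21 = 1.29 kip/in (vertical).
Torsion M = P·e = 27.1 × 13 = 352.3 kip·in.
Critical point at (x, y) = (4, 5.25) from centroid. f_tx = M·y/J = 3.497 kip/in; f_ty = M·x/J = 2.664 kip/in.
Resultant f_max = √[f_tx² + (f_v + f_ty)²] = √[3.497² + (1.29 + 2.664)²] = 5.279 kip/in.
Capacity per unit length: φr_n = 0.75 × 0.6 × 90 × (0.707 × 0.4375) = 12.53 kip/in.
5.279 ≤ 12.53 → adequate.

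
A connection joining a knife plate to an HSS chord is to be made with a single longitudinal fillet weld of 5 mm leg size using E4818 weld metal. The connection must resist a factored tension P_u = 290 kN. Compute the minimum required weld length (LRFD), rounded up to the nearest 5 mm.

L = 380 mm

E48XX → F_EXX = 480 MPa.
Throat t_e = 0.707 × 5 = 3.535 mm.
φr_n = 0.75 × 0.6 × 480 × 3.535 × 10⁻³ = 0.7636 kN/mm.
L_req = P_u / φr_n = 290 / 0.7636 = 379.8 mm total.
Round up → use L = 380 mm.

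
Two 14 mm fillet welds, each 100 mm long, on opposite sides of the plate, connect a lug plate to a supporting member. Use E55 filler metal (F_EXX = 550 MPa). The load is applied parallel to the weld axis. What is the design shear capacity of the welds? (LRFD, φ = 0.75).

Effective throat t_e = 0.707 × 14 = 9.898 mm.
Total length L = 200 mm; A_we = 9.898 × 200 = 1980 mm².
F_nw = 0.6 F_EXX = 0.6 × 550 = 330 MPa.
φR_n = 0.75 × 330 × 1980 × 10⁻³ = 490 kN.

φR_n ≈ 490 kN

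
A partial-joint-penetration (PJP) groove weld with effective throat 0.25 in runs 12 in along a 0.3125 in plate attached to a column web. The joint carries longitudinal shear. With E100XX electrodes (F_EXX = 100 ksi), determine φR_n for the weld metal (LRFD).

φR_n ≈ 135 kips

Effective throat (given) t_e = 0.25 in.
A_we = 0.25 × 12 = 3 in².
F_nw = 0.6 F_EXX = 60 ksi.
φR_n = 0.75 × 60 × 3 = 135 kips.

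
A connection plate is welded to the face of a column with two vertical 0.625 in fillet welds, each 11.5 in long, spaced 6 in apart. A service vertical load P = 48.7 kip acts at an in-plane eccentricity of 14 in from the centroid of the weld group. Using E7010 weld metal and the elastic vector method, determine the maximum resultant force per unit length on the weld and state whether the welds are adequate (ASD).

E70XX → F_EXX = 70 ksi.
Total weld length L_w = 23 in. Treat welds as unit-width lines.
Polar moment about centroid: J = 2[d³/12 + d(b/2)²] = 2[11.5³/12 + 11.5×3²] = 460.5 in³.
Direct shear f_v = P/L_w = 48.7 / 23 = 2.117 kip/in (vertical).
Torsion M = P·e = 48.7 × 14 = 681.8 kip·in.
Critical point at (x, y) = (3, 5.75) from centroid. f_tx = M·y/J = 8.514 kip/in; f_ty = M·x/J = 4.442 kip/in.
Resultant f_max = √[f_tx² + (f_v + f_ty)²] = √[8.514² + (2.117 + 4.442)²] = 10.75 kip/in.
Capacity per unit length: r_n/Ω = (1/2.0) × 0.6 × 70 × (0.707 × 0.625) = 9.279 kip/in.
10.75 > 9.279 → NOT adequate.

f_max ≈ 10.7 kip/in; NOT adequate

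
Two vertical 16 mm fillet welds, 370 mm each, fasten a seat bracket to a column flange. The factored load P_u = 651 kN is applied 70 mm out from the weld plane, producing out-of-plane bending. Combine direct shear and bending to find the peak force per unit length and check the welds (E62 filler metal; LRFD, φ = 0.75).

f_max ≈ 1330 N/mm; adequate

E62XX → F_EXX = 620 MPa.
L_w = 2 × 370 = 740 mm; section modulus (unit throat) S = 2 × L²/6 = 45630 mm².
Direct shear f_v = P/L_w = 651×10³/740 = 879.7 N/mm.
Moment M = P × e = 651×10³ × 70 = 45570000 N·mm; bending f_b = M/S = 998.6 N/mm.
f_max = √(f_v² + f_b²) = √(879.7² + 998.6²) = 1331 N/mm.
φr_n = 0.75 × 0.6 × 620 × (0.707 × 16) = 3156 N/mm → adequate.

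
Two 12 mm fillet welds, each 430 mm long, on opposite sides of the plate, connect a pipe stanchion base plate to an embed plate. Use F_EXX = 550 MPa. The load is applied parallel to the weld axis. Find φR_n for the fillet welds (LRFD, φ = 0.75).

Effective throat t_e = 0.707 × 12 = 8.484 mm.
Total length L = 860 mm; A_we = 8.484 × 860 = 7296 mm².
F_nw = 0.6 F_EXX = 0.6 × 550 = 330 MPa.
φR_n = 0.75 × 330 × 7296 × 10⁻³ = 1806 kN.

φR_n ≈ 1810 kN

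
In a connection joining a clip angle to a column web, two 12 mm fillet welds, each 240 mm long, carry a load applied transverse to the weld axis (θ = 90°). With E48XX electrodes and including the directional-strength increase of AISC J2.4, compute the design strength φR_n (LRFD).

φR_n ≈ 1320 kN

E48XX → F_EXX = 480 MPa.
t_e = 0.707 × 12 = 8.484 mm; A_we = 8.484 × 480 = 4072 mm².
Directional factor: 1.0 + 0.5 sin^1.5(90°) = 1.5.
F_nw = 0.6 × 480 × 1.5 = 432 MPa.
φR_n = 0.75 × 432 × 4072 × 10⁻³ = 1319 kN.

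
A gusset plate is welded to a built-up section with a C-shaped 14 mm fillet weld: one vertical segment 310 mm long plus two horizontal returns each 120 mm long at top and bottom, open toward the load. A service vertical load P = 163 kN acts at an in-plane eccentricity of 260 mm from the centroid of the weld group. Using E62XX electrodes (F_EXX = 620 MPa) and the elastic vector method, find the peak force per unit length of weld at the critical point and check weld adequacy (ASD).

Total weld length L_w = 550 mm. Treat welds as unit-width lines.
Centroid: x̄ = 2×120×60 / 550 = 26.18 mm from the vertical weld.
Polar moment about centroid: J = I_x + I_y = [310³/12 + 2×120×155²] + [310×26.18² + 2(120³/12 + 120×33.82²)] = 9024000 mm³.
Direct shear f_v = P/L_w = 163×10³ / 550 = 296.4 N/mm (vertical).
Torsion M = P·e = 163×10³ × 260 = 42380000 N·mm.
Critical point at (x, y) = (93.82, 155) from centroid. f_tx = M·y/J = 728 N/mm; f_ty = M·x/J = 440.6 N/mm.
Resultant f_max = √[f_tx² + (f_v + f_ty)²] = √[728² + (296.4 + 440.6)²] = 1036 N/mm.
Capacity per unit length: r_n/Ω = (1/2.0) × 0.6 × 620 × (0.707 × 14) = 1841 N/mm.
1036 ≤ 1841 → adequate.

f_max ≈ 1040 N/mm; adequate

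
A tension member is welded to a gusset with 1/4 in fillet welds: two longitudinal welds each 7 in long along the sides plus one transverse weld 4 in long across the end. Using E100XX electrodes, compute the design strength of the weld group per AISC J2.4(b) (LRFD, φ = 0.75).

E100XX → F_EXX = 100 ksi.
t_e = 0.707 × 0.25 = 0.1767 in.
R_nwl = 0.6 × 100 × 0.1767 × 14 = 148.5 kip (longitudinal, 2 welds).
R_nwt = 0.6 × 100 × 0.1767 × 4 = 42.42 kip (transverse, base value).
(i) R_nwl + R_nwt = 190.9 kip; (ii) 0.85 R_nwl + 1.5 R_nwt = 189.8 kip.
R_n = max = 190.9 kip [governs: (i)]; φR_n = 143.2 kip.

φR_n ≈ 143 kip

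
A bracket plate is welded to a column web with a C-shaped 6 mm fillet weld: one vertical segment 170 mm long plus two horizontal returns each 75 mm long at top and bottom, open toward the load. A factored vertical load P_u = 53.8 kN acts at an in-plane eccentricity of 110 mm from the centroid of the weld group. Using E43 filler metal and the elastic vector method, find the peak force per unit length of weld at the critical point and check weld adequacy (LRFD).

f_max ≈ 477 N/mm; adequate

E43XX → F_EXX = 430 MPa.
Total weld length L_w = 320 mm. Treat welds as unit-width lines.
Centroid: x̄ = 2×75×37.5 / 320 = 17.58 mm from the vertical weld.
Polar moment about centroid: J = I_x + I_y = [170³/12 + 2×75×85²] + [170×17.58² + 2(75³/12 + 75×19.92²)] = 1676000 mm³.
Direct shear f_v = P/L_w = 53.8×10³ / 320 = 168.1 N/mm (vertical).
Torsion M = P·e = 53.8×10³ × 110 = 5918000 N·mm.
Critical point at (x, y) = (57.42, 85) from centroid. f_tx = M·y/J = 300.2 N/mm; f_ty = M·x/J = 202.8 N/mm.
Resultant f_max = √[f_tx² + (f_v + f_ty)²] = √[300.2² + (168.1 + 202.8)²] = 477.2 N/mm.
Capacity per unit length: φr_n = 0.75 × 0.6 × 430 × (0.707 × 6) = 820.8 N/mm.
477.2 ≤ 820.8 → adequate.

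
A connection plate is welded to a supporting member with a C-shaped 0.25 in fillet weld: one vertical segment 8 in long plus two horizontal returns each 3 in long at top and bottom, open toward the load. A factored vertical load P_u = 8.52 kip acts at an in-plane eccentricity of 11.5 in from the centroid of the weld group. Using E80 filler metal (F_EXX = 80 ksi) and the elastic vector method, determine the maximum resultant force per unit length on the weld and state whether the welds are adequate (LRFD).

Total weld length L_w = 14 in. Treat welds as unit-width lines.
Centroid: x̄ = 2×3×1.5 / 14 = 0.6429 in from the vertical weld.
Polar moment about centroid: J = I_x + I_y = [8³/12 + 2×3×4²] + [8×0.6429² + 2(3³/12 + 3×0.8571²)] = 150.9 in³.
Direct shear f_v = P/L_w = 8.52 / 14 = 0.6086 kip/in (vertical).
Torsion M = P·e = 8.52 × 11.5 = 97.98 kip·in.
Critical point at (x, y) = (2.357, 4) from centroid. f_tx = M·y/J = 2.598 kip/in; f_ty = M·x/J = 1.531 kip/in.
Resultant f_max = √[f_tx² + (f_v + f_ty)²] = √[2.598² + (0.6086 + 1.531)²] = 3.365 kip/in.
Capacity per unit length: φr_n = 0.75 × 0.6 × 80 × (0.707 × 0.25) = 6.363 kip/in.
3.365 ≤ 6.363 → adequate.

f_max ≈ 3.37 kip/in; adequate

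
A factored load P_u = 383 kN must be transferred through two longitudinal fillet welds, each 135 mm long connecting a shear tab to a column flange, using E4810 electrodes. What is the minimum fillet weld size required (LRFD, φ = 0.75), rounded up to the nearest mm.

w = 10 mm

E48XX → F_EXX = 480 MPa.
Total weld length L = 270 mm.
Required throat t_e = P_u / (φ × 0.6 F_EXX × L) = 383 / (0.75 × 0.6 × 480 × 270 × 10⁻³) = 6.567 mm.
Required leg w = t_e / 0.707 = 9.289 mm → use 10 mm.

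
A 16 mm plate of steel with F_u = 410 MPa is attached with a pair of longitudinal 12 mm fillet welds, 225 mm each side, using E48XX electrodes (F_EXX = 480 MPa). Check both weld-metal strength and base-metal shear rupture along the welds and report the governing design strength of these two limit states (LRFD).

t_e = 0.707 × 12 = 8.484 mm; L = 450 mm.
Weld metal: φR_n = 0.75 × 0.6 × 480 × 8.484 × 450 × 10⁻³ = 824.6 kN.
Base metal (shear rupture): φR_n = 0.75 × 0.6 × 410 × 16 × 450 × 10⁻³ = 1328 kN.
Governing: weld metal.

φR_n ≈ 825 kN (weld metal governs)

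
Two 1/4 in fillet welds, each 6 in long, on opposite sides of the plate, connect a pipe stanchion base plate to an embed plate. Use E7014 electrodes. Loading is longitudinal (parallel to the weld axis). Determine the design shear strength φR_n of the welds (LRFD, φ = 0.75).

φR_n ≈ 66.8 kip

E70XX → F_EXX = 70 ksi.
Effective throat t_e = 0.707 × 0.25 = 0.1767 in.
Total length L = 12 in; A_we = 0.1767 × 12 = 2.121 in².
F_nw = 0.6 F_EXX = 0.6 × 70 = 42 ksi.
φR_n = 0.75 × 42 × 2.121 = 66.81 kip.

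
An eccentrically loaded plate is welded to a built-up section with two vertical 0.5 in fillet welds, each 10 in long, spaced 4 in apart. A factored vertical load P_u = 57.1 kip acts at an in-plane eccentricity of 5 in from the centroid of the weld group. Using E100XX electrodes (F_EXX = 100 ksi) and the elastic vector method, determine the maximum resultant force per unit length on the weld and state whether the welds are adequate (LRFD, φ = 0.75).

f_max ≈ 7.76 kip/in; adequate

Total weld length L_w = 20 in. Treat welds as unit-width lines.
Polar moment about centroid: J = 2[d³/12 + d(b/2)²] = 2[10³/12 + 10×2²] = 246.7 in³.
Direct shear f_v = P/L_w = 57.1 / 20 = 2.855 kip/in (vertical).
Torsion M = P·e = 57.1 × 5 = 285.5 kip·in.
Critical point at (x, y) = (2, 5) from centroid. f_tx = M·y/J = 5.787 kip/in; f_ty = M·x/J = 2.315 kip/in.
Resultant f_max = √[f_tx² + (f_v + f_ty)²] = √[5.787² + (2.855 + 2.315)²] = 7.76 kip/in.
Capacity per unit length: φr_n = 0.75 × 0.6 × 100 × (0.707 × 0.5) = 15.91 kip/in.
7.76 ≤ 15.91 → adequate.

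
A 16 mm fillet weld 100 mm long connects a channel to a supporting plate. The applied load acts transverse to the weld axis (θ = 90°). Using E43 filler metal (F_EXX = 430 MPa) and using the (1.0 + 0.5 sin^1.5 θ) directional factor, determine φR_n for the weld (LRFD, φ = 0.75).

φR_n ≈ 328 kN

t_e = 0.707 × 16 = 11.31 mm; A_we = 11.31 × 100 = 1131 mm².
Directional factor: 1.0 + 0.5 sin^1.5(90°) = 1.5.
F_nw = 0.6 × 430 × 1.5 = 387 MPa.
φR_n = 0.75 × 387 × 1131 × 10⁻³ = 328.3 kN.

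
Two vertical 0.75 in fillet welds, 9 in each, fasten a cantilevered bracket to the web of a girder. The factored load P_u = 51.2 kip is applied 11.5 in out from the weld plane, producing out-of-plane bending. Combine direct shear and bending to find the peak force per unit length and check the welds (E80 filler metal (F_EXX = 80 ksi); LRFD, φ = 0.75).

f_max ≈ 22 kip/in; NOT adequate

L_w = 2 × 9 = 18 in; section modulus (unit throat) S = 2 × L²/6 = 27 in².
Direct shear f_v = P/L_w = 51.2/18 = 2.844 kip/in.
Moment M = P × e = 51.2 × 11.5 = 588.8 kip·in; bending f_b = M/S = 21.81 kip/in.
f_max = √(f_v² + f_b²) = √(2.844² + 21.81²) = 21.99 kip/in.
φr_n = 0.75 × 0.6 × 80 × (0.707 × 0.75) = 19.09 kip/in → NOT adequate.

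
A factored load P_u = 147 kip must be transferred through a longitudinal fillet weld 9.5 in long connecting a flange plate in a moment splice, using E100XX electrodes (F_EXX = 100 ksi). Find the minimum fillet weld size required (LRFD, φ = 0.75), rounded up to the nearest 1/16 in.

w = 1/2 in

Total weld length L = 9.5 in.
Required throat t_e = P_u / (φ × 0.6 F_EXX × L) = 147 / (0.75 × 0.6 × 100 × 9.5) = 0.3439 in.
Required leg w = t_e / 0.707 = 0.4864 in → use 1/2 in.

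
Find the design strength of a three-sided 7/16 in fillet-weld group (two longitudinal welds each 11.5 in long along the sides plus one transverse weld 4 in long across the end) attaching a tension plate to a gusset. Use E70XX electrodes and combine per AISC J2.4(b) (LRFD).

φR_n ≈ 263 kips

E70XX → F_EXX = 70 ksi.
t_e = 0.707 × 0.4375 = 0.3093 in.
R_nwl = 0.6 × 70 × 0.3093 × 23 = 298.8 kips (longitudinal, 2 welds).
R_nwt = 0.6 × 70 × 0.3093 × 4 = 51.96 kips (transverse, base value).
(i) R_nwl + R_nwt = 350.8 kips; (ii) 0.85 R_nwl + 1.5 R_nwt = 331.9 kips.
R_n = max = 350.8 kips [governs: (i)]; φR_n = 263.1 kips.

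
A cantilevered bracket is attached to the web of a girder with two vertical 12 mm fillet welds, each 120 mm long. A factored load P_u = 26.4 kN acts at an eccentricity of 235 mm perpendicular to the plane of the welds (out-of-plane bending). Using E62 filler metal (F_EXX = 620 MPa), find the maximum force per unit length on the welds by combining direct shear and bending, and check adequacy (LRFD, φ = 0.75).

f_max ≈ 1300 N/mm; adequate

L_w = 2 × 120 = 240 mm; section modulus (unit throat) S = 2 × L²/6 = 4800 mm².
Direct shear f_v = P/L_w = 26.4×10³/240 = 110 N/mm.
Moment M = P × e = 26.4×10³ × 235 = 6204000 N·mm; bending f_b = M/S = 1292 N/mm.
f_max = √(f_v² + f_b²) = √(110² + 1292²) = 1297 N/mm.
φr_n = 0.75 × 0.6 × 620 × (0.707 × 12) = 2367 N/mm → adequate.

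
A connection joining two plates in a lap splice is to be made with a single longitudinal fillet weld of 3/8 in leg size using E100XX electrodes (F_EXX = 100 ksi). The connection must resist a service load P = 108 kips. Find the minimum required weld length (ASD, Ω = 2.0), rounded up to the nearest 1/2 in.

L = 14 in

Throat t_e = 0.707 × 0.375 = 0.2651 in.
r_n/Ω = (0.6 × 100 × 0.2651) / 2.0 = 7.954 kip/in.
L_req = P / (r_n/Ω) = 108 / 7.954 = 13.58 in total.
Round up → use L = 14 in.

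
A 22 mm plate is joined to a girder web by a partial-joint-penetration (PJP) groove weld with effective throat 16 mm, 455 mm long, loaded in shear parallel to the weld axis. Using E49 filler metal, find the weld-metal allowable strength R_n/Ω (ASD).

R_n/Ω ≈ 1070 kN

E49XX → F_EXX = 490 MPa.
Effective throat (given) t_e = 16 mm.
A_we = 16 × 455 = 7280 mm².
F_nw = 0.6 F_EXX = 294 MPa.
R_n/Ω = (294 × 7280) / 2.0 × 10⁻³ = 1070 kN.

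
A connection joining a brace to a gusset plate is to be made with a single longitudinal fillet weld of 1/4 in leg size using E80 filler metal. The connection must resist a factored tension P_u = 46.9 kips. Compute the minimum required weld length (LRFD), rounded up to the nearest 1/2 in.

L = 7.5 in

E80XX → F_EXX = 80 ksi.
Throat t_e = 0.707 × 0.25 = 0.1767 in.
φr_n = 0.75 × 0.6 × 80 × 0.1767 = 6.363 kips/in.
L_req = P_u / φr_n = 46.9 / 6.363 = 7.371 in total.
Round up → use L = 7.5 in.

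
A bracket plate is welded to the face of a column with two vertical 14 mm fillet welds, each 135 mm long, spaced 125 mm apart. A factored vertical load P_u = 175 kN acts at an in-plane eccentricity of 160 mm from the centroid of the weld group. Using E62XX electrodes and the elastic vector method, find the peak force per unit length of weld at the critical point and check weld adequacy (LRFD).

E62XX → F_EXX = 620 MPa.
Total weld length L_w = 270 mm. Treat welds as unit-width lines.
Polar moment about centroid: J = 2[d³/12 + d(b/2)²] = 2[135³/12 + 135×62.5²] = 1465000 mm³.
Direct shear f_v = P/L_w = 175×10³ / 270 = 648.1 N/mm (vertical).
Torsion M = P·e = 175×10³ × 160 = 28000000 N·mm.
Critical point at (x, y) = (62.5, 67.5) from centroid. f_tx = M·y/J = 1290 N/mm; f_ty = M·x/J = 1195 N/mm.
Resultant f_max = √[f_tx² + (f_v + f_ty)²] = √[1290² + (648.1 + 1195)²] = 2250 N/mm.
Capacity per unit length: φr_n = 0.75 × 0.6 × 620 × (0.707 × 14) = 2762 N/mm.
2250 ≤ 2762 → adequate.

f_max ≈ 2250 N/mm; adequate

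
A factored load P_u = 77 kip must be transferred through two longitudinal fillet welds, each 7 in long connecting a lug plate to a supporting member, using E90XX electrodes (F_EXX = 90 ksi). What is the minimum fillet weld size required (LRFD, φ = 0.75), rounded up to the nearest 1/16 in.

Total weld length L = 14 in.
Required throat t_e = P_u / (φ × 0.6 F_EXX × L) = 77 / (0.75 × 0.6 × 90 × 14) = 0.1358 in.
Required leg w = t_e / 0.707 = 0.1921 in → use 1/4 in.

w = 1/4 in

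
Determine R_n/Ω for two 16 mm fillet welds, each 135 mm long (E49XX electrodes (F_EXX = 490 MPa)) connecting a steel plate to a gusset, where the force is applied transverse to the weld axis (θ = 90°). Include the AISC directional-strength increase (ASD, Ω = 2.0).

R_n/Ω ≈ 673 kN

t_e = 0.707 × 16 = 11.31 mm; A_we = 11.31 × 270 = 3054 mm².
Directional factor: 1.0 + 0.5 sin^1.5(90°) = 1.5.
F_nw = 0.6 × 490 × 1.5 = 441 MPa.
R_n/Ω = (441 × 3054) / 2.0 × 10⁻³ = 673.5 kN.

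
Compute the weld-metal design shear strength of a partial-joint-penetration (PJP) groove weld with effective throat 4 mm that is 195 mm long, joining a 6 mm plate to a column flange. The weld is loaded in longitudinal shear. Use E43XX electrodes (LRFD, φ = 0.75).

φR_n ≈ 151 kN

E43XX → F_EXX = 430 MPa.
Effective throat (given) t_e = 4 mm.
A_we = 4 × 195 = 780 mm².
F_nw = 0.6 F_EXX = 258 MPa.
φR_n = 0.75 × 258 × 780 × 10⁻³ = 150.9 kN.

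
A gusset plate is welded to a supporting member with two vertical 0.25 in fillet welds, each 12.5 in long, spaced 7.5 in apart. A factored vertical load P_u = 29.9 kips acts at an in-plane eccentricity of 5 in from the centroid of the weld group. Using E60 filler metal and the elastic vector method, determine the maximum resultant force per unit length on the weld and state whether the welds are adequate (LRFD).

E60XX → F_EXX = 60 ksi.
Total weld length L_w = 25 in. Treat welds as unit-width lines.
Polar moment about centroid: J = 2[d³/12 + d(b/2)²] = 2[12.5³/12 + 12.5×3.75²] = 677.1 in³.
Direct shear f_v = P/L_w = 29.9 / 25 = 1.196 kip/in (vertical).
Torsion M = P·e = 29.9 × 5 = 149.5 kip·in.
Critical point at (x, y) = (3.75, 6.25) from centroid. f_tx = M·y/J = 1.38 kip/in; f_ty = M·x/J = 0.828 kip/in.
Resultant f_max = √[f_tx² + (f_v + f_ty)²] = √[1.38² + (1.196 + 0.828)²] = 2.45 kip/in.
Capacity per unit length: φr_n = 0.75 × 0.6 × 60 × (0.707 × 0.25) = 4.772 kip/in.
2.45 ≤ 4.772 → adequate.

f_max ≈ 2.45 kip/in; adequate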